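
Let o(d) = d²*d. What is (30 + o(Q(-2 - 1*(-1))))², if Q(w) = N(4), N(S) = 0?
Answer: 900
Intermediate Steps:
Q(w) = 0
o(d) = d³
(30 + o(Q(-2 - 1*(-1))))² = (30 + 0³)² = (30 + 0)² = 30² = 900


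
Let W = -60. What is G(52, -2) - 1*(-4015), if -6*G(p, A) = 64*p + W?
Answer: 10411/3 ≈ 3470.3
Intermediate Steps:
G(p, A) = 10 - 32*p/3 (G(p, A) = -(64*p - 60)/6 = -(-60 + 64*p)/6 = 10 - 32*p/3)
G(52, -2) - 1*(-4015) = (10 - 32/3*52) - 1*(-4015) = (10 - 1664/3) + 4015 = -1634/3 + 4015 = 10411/3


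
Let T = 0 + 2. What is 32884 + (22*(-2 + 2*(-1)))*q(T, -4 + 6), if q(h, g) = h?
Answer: 32708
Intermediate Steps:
T = 2
32884 + (22*(-2 + 2*(-1)))*q(T, -4 + 6) = 32884 + (22*(-2 + 2*(-1)))*2 = 32884 + (22*(-2 - 2))*2 = 32884 + (22*(-4))*2 = 32884 - 88*2 = 32884 - 176 = 32708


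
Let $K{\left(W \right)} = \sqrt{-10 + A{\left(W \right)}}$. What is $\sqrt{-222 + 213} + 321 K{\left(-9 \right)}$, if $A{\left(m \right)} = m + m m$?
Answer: $3 i + 321 \sqrt{62} \approx 2527.6 + 3.0 i$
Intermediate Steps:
$A{\left(m \right)} = m + m^{2}$
$K{\left(W \right)} = \sqrt{-10 + W \left(1 + W\right)}$
$\sqrt{-222 + 213} + 321 K{\left(-9 \right)} = \sqrt{-222 + 213} + 321 \sqrt{-10 - 9 \left(1 - 9\right)} = \sqrt{-9} + 321 \sqrt{-10 - -72} = 3 i + 321 \sqrt{-10 + 72} = 3 i + 321 \sqrt{62}$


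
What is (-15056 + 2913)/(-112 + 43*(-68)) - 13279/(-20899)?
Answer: 294091601/63449364 ≈ 4.6351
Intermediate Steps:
(-15056 + 2913)/(-112 + 43*(-68)) - 13279/(-20899) = -12143/(-112 - 2924) - 13279*(-1/20899) = -12143/(-3036) + 13279/20899 = -12143*(-1/3036) + 13279/20899 = 12143/3036 + 13279/20899 = 294091601/63449364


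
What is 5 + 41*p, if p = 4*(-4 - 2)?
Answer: -979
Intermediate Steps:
p = -24 (p = 4*(-6) = -24)
5 + 41*p = 5 + 41*(-24) = 5 - 984 = -979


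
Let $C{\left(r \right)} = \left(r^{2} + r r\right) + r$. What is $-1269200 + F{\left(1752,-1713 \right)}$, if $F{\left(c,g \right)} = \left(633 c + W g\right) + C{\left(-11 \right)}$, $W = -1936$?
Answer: $3156415$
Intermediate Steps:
$C{\left(r \right)} = r + 2 r^{2}$ ($C{\left(r \right)} = \left(r^{2} + r^{2}\right) + r = 2 r^{2} + r = r + 2 r^{2}$)
$F{\left(c,g \right)} = 231 - 1936 g + 633 c$ ($F{\left(c,g \right)} = \left(633 c - 1936 g\right) - 11 \left(1 + 2 \left(-11\right)\right) = \left(- 1936 g + 633 c\right) - 11 \left(1 - 22\right) = \left(- 1936 g + 633 c\right) - -231 = \left(- 1936 g + 633 c\right) + 231 = 231 - 1936 g + 633 c$)
$-1269200 + F{\left(1752,-1713 \right)} = -1269200 + \left(231 - -3316368 + 633 \cdot 1752\right) = -1269200 + \left(231 + 3316368 + 1109016\right) = -1269200 + 4425615 = 3156415$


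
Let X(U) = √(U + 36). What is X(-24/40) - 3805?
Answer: -3805 + √885/5 ≈ -3799.1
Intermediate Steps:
X(U) = √(36 + U)
X(-24/40) - 3805 = √(36 - 24/40) - 3805 = √(36 - 24*1/40) - 3805 = √(36 - ⅗) - 3805 = √(177/5) - 3805 = √885/5 - 3805 = -3805 + √885/5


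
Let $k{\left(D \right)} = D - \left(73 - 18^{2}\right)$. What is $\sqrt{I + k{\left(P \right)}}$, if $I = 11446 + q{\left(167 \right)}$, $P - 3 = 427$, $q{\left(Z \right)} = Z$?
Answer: $3 \sqrt{1366} \approx 110.88$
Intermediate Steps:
$P = 430$ ($P = 3 + 427 = 430$)
$I = 11613$ ($I = 11446 + 167 = 11613$)
$k{\left(D \right)} = 251 + D$ ($k{\left(D \right)} = D + \left(-73 + 324\right) = D + 251 = 251 + D$)
$\sqrt{I + k{\left(P \right)}} = \sqrt{11613 + \left(251 + 430\right)} = \sqrt{11613 + 681} = \sqrt{12294} = 3 \sqrt{1366}$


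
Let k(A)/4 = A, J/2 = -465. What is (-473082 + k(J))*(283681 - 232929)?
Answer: -24198655104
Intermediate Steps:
J = -930 (J = 2*(-465) = -930)
k(A) = 4*A
(-473082 + k(J))*(283681 - 232929) = (-473082 + 4*(-930))*(283681 - 232929) = (-473082 - 3720)*50752 = -476802*50752 = -24198655104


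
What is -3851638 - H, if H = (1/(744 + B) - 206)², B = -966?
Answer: -191915634481/49284 ≈ -3.8941e+6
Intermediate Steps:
H = 2091507289/49284 (H = (1/(744 - 966) - 206)² = (1/(-222) - 206)² = (-1/222 - 206)² = (-45733/222)² = 2091507289/49284 ≈ 42438.)
-3851638 - H = -3851638 - 1*2091507289/49284 = -3851638 - 2091507289/49284 = -191915634481/49284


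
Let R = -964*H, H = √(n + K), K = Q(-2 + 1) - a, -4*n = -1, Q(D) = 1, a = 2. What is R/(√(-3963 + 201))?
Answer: -241*√1254/627 ≈ -13.611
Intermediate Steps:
n = ¼ (n = -¼*(-1) = ¼ ≈ 0.25000)
K = -1 (K = 1 - 1*2 = 1 - 2 = -1)
H = I*√3/2 (H = √(¼ - 1) = √(-¾) = I*√3/2 ≈ 0.86602*I)
R = -482*I*√3 ≈ -834.85*I
R/(√(-3963 + 201)) = (-482*I*√3)/(√(-3963 + 201)) = (-482*I*√3)/(√(-3762)) = (-482*I*√3)/((3*I*√418)) = (-482*I*√3)*(-I*√418/1254) = -241*√1254/627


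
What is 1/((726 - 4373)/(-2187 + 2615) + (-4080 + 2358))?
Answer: -428/740663 ≈ -0.00057786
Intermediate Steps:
1/((726 - 4373)/(-2187 + 2615) + (-4080 + 2358)) = 1/(-3647/428 - 1722) = 1/(-740663/428) = -428/740663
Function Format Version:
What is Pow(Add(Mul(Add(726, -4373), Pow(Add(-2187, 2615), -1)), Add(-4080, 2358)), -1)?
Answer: Rational(-428, 740663) ≈ -0.00057786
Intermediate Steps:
Pow(Add(Mul(Add(726, -4373), Pow(Add(-2187, 2615), -1)), Add(-4080, 2358)), -1) = Pow(Add(Mul(-3647, Pow(428, -1)), -1722), -1) = Pow(Add(Mul(-3647, Rational(1, 428)), -1722), -1) = Pow(Add(Rational(-3647, 428), -1722), -1) = Pow(Rational(-740663, 428), -1) = Rational(-428, 740663)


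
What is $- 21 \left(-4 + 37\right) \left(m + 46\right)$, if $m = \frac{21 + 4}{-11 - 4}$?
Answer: $-30723$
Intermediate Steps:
$m = - \frac{5}{3}$ ($m = \frac{25}{-15} = 25 \left(- \frac{1}{15}\right) = - \frac{5}{3} \approx -1.6667$)
$- 21 \left(-4 + 37\right) \left(m + 46\right) = - 21 \left(-4 + 37\right) \left(- \frac{5}{3} + 46\right) = \left(-21\right) 33 \cdot \frac{133}{3} = \left(-693\right) \frac{133}{3} = -30723$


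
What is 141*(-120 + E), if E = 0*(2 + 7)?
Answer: -16920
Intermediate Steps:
E = 0 (E = 0*9 = 0)
141*(-120 + E) = 141*(-120 + 0) = 141*(-120) = -16920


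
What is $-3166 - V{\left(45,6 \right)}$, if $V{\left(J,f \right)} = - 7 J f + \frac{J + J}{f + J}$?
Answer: $- \frac{21722}{17} \approx -1277.8$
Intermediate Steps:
$V{\left(J,f \right)} = - 7 J f + \frac{2 J}{J + f}$
$-3166 - V{\left(45,6 \right)} = -3166 - \frac{45 \left(2 - 7 \cdot 6^{2} - 315 \cdot 6\right)}{45 + 6} = -3166 - \frac{45 \left(2 - 252 - 1890\right)}{51} = -3166 - 45 \cdot \frac{1}{51} \left(2 - 252 - 1890\right) = -3166 - 45 \cdot \frac{1}{51} \left(-2140\right) = -3166 - - \frac{32100}{17} = -3166 + \frac{32100}{17} = - \frac{21722}{17}$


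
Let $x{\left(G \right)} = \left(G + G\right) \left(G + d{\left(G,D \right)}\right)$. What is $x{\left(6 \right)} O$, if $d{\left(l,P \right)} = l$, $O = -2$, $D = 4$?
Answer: $-288$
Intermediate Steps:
$x{\left(G \right)} = 4 G^{2}$ ($x{\left(G \right)} = \left(G + G\right) \left(G + G\right) = 2 G 2 G = 4 G^{2}$)
$x{\left(6 \right)} O = 4 \cdot 6^{2} \left(-2\right) = 4 \cdot 36 \left(-2\right) = 144 \left(-2\right) = -288$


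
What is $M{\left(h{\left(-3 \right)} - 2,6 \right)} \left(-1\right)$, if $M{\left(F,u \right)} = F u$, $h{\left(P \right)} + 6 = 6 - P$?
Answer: $-6$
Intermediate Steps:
$h{\left(P \right)} = - P$ ($h{\left(P \right)} = -6 - \left(-6 + P\right) = - P$)
$M{\left(h{\left(-3 \right)} - 2,6 \right)} \left(-1\right) = \left(\left(-1\right) \left(-3\right) - 2\right) 6 \left(-1\right) = \left(3 - 2\right) 6 \left(-1\right) = 1 \cdot 6 \left(-1\right) = 6 \left(-1\right) = -6$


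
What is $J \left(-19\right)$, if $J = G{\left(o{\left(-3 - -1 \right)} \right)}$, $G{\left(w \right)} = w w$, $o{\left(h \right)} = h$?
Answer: $-76$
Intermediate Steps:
$G{\left(w \right)} = w^{2}$
$J = 4$ ($J = \left(-3 - -1\right)^{2} = \left(-3 + 1\right)^{2} = \left(-2\right)^{2} = 4$)
$J \left(-19\right) = 4 \left(-19\right) = -76$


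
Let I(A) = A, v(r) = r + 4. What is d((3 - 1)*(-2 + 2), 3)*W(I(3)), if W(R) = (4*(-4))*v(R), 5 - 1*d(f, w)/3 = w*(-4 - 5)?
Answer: -10752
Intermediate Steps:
v(r) = 4 + r
d(f, w) = 15 + 27*w (d(f, w) = 15 - 3*w*(-4 - 5) = 15 - 3*w*(-9) = 15 - (-27)*w = 15 + 27*w)
W(R) = -64 - 16*R (W(R) = (4*(-4))*(4 + R) = -16*(4 + R) = -64 - 16*R)
d((3 - 1)*(-2 + 2), 3)*W(I(3)) = (15 + 27*3)*(-64 - 16*3) = (15 + 81)*(-64 - 48) = 96*(-112) = -10752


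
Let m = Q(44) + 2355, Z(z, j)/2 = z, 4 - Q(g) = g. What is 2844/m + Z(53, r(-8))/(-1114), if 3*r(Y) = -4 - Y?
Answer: 1461413/1289455 ≈ 1.1334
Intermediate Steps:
r(Y) = -4/3 - Y/3 (r(Y) = (-4 - Y)/3 = -4/3 - Y/3)
Q(g) = 4 - g
Z(z, j) = 2*z
m = 2315 (m = (4 - 1*44) + 2355 = (4 - 44) + 2355 = -40 + 2355 = 2315)
2844/m + Z(53, r(-8))/(-1114) = 2844/2315 + (2*53)/(-1114) = 2844*(1/2315) + 106*(-1/1114) = 2844/2315 - 53/557 = 1461413/1289455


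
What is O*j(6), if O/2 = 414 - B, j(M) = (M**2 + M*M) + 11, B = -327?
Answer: 123006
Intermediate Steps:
j(M) = 11 + 2*M**2 (j(M) = (M**2 + M**2) + 11 = 2*M**2 + 11 = 11 + 2*M**2)
O = 1482 (O = 2*(414 - 1*(-327)) = 2*(414 + 327) = 2*741 = 1482)
O*j(6) = 1482*(11 + 2*6**2) = 1482*(11 + 2*36) = 1482*(11 + 72) = 1482*83 = 123006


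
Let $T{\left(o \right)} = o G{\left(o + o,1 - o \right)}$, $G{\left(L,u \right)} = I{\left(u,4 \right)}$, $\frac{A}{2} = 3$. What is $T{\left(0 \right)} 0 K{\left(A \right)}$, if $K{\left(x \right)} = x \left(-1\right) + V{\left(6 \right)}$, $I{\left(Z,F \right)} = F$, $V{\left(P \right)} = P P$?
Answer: $0$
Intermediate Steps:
$V{\left(P \right)} = P^{2}$
$A = 6$ ($A = 2 \cdot 3 = 6$)
$K{\left(x \right)} = 36 - x$ ($K{\left(x \right)} = x \left(-1\right) + 6^{2} = - x + 36 = 36 - x$)
$G{\left(L,u \right)} = 4$
$T{\left(o \right)} = 4 o$ ($T{\left(o \right)} = o 4 = 4 o$)
$T{\left(0 \right)} 0 K{\left(A \right)} = 4 \cdot 0 \cdot 0 \left(36 - 6\right) = 0 \cdot 0 \left(36 - 6\right) = 0 \cdot 0 \cdot 30 = 0 \cdot 0 = 0$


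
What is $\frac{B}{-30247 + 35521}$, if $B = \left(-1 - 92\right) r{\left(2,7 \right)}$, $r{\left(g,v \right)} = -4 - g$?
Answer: $\frac{31}{293} \approx 0.1058$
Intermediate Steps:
$B = 558$ ($B = \left(-1 - 92\right) \left(-4 - 2\right) = - 93 \left(-4 - 2\right) = \left(-93\right) \left(-6\right) = 558$)
$\frac{B}{-30247 + 35521} = \frac{558}{-30247 + 35521} = \frac{558}{5274} = 558 \cdot \frac{1}{5274} = \frac{31}{293}$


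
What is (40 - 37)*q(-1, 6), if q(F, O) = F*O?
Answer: -18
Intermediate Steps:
(40 - 37)*q(-1, 6) = (40 - 37)*(-1*6) = 3*(-6) = -18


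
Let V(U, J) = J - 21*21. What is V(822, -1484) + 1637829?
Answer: 1635904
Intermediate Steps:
V(U, J) = -441 + J (V(U, J) = J - 441 = -441 + J)
V(822, -1484) + 1637829 = (-441 - 1484) + 1637829 = -1925 + 1637829 = 1635904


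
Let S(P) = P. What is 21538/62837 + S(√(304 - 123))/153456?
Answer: 21538/62837 + √181/153456 ≈ 0.34285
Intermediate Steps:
21538/62837 + S(√(304 - 123))/153456 = 21538/62837 + √(304 - 123)/153456 = 21538*(1/62837) + √181*(1/153456) = 21538/62837 + √181/153456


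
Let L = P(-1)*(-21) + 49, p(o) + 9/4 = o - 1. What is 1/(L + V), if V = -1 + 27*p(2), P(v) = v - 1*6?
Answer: 4/645 ≈ 0.0062016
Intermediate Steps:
P(v) = -6 + v (P(v) = v - 6 = -6 + v)
p(o) = -13/4 + o (p(o) = -9/4 + (o - 1) = -9/4 + (-1 + o) = -13/4 + o)
V = -139/4 (V = -1 + 27*(-13/4 + 2) = -1 + 27*(-5/4) = -1 - 135/4 = -139/4 ≈ -34.750)
L = 196 (L = (-6 - 1)*(-21) + 49 = -7*(-21) + 49 = 147 + 49 = 196)
1/(L + V) = 1/(196 - 139/4) = 1/(645/4) = 4/645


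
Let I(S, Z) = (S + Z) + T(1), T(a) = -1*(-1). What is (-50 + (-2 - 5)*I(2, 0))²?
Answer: 5041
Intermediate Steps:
T(a) = 1
I(S, Z) = 1 + S + Z (I(S, Z) = (S + Z) + 1 = 1 + S + Z)
(-50 + (-2 - 5)*I(2, 0))² = (-50 + (-2 - 5)*(1 + 2 + 0))² = (-50 - 7*3)² = (-50 - 21)² = (-71)² = 5041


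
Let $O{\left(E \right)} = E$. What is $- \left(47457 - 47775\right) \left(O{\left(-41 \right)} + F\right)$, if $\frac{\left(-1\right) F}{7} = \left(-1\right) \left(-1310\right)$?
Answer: $-2929098$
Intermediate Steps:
$F = -9170$ ($F = - 7 \left(\left(-1\right) \left(-1310\right)\right) = \left(-7\right) 1310 = -9170$)
$- \left(47457 - 47775\right) \left(O{\left(-41 \right)} + F\right) = - \left(47457 - 47775\right) \left(-41 - 9170\right) = - \left(-318\right) \left(-9211\right) = \left(-1\right) 2929098 = -2929098$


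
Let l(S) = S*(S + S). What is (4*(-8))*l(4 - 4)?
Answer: 0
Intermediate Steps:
l(S) = 2*S**2 (l(S) = S*(2*S) = 2*S**2)
(4*(-8))*l(4 - 4) = (4*(-8))*(2*(4 - 4)**2) = -64*0**2 = -64*0 = -32*0 = 0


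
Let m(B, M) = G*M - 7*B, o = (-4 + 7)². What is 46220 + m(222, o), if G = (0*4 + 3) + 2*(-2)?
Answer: 44657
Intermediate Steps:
G = -1 (G = (0 + 3) - 4 = 3 - 4 = -1)
o = 9 (o = 3² = 9)
m(B, M) = -M - 7*B
46220 + m(222, o) = 46220 + (-1*9 - 7*222) = 46220 + (-9 - 1554) = 46220 - 1563 = 44657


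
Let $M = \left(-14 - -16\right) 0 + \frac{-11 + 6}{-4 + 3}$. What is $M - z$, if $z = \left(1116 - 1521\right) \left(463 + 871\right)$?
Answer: $540275$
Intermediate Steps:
$z = -540270$ ($z = \left(-405\right) 1334 = -540270$)
$M = 5$ ($M = \left(-14 + 16\right) 0 - \frac{5}{-1} = 2 \cdot 0 - -5 = 0 + 5 = 5$)
$M - z = 5 - -540270 = 5 + 540270 = 540275$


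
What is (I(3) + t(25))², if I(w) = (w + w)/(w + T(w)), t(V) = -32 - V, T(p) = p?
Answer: 3136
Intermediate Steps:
I(w) = 1 (I(w) = (w + w)/(w + w) = (2*w)/((2*w)) = (2*w)*(1/(2*w)) = 1)
(I(3) + t(25))² = (1 + (-32 - 1*25))² = (1 + (-32 - 25))² = (1 - 57)² = (-56)² = 3136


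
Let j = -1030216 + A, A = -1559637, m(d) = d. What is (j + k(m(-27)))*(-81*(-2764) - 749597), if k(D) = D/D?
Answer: 1361518864476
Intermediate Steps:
k(D) = 1
j = -2589853 (j = -1030216 - 1559637 = -2589853)
(j + k(m(-27)))*(-81*(-2764) - 749597) = (-2589853 + 1)*(-81*(-2764) - 749597) = -2589852*(223884 - 749597) = -2589852*(-525713) = 1361518864476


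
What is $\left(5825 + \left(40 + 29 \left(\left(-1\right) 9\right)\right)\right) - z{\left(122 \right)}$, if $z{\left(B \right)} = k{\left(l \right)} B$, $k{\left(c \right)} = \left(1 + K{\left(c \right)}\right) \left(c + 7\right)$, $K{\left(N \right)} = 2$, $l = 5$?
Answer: $1212$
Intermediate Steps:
$k{\left(c \right)} = 21 + 3 c$ ($k{\left(c \right)} = \left(1 + 2\right) \left(c + 7\right) = 3 \left(7 + c\right) = 21 + 3 c$)
$z{\left(B \right)} = 36 B$ ($z{\left(B \right)} = \left(21 + 3 \cdot 5\right) B = \left(21 + 15\right) B = 36 B$)
$\left(5825 + \left(40 + 29 \left(\left(-1\right) 9\right)\right)\right) - z{\left(122 \right)} = \left(5825 + \left(40 + 29 \left(\left(-1\right) 9\right)\right)\right) - 36 \cdot 122 = \left(5825 + \left(40 + 29 \left(-9\right)\right)\right) - 4392 = \left(5825 + \left(40 - 261\right)\right) - 4392 = \left(5825 - 221\right) - 4392 = 5604 - 4392 = 1212$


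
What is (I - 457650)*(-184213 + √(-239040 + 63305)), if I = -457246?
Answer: 168535736848 - 914896*I*√175735 ≈ 1.6854e+11 - 3.8353e+8*I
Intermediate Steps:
(I - 457650)*(-184213 + √(-239040 + 63305)) = (-457246 - 457650)*(-184213 + √(-239040 + 63305)) = -914896*(-184213 + √(-175735)) = -914896*(-184213 + I*√175735) = 168535736848 - 914896*I*√175735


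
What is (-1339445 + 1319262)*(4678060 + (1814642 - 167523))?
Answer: -127661087757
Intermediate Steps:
(-1339445 + 1319262)*(4678060 + (1814642 - 167523)) = -20183*(4678060 + 1647119) = -20183*6325179 = -127661087757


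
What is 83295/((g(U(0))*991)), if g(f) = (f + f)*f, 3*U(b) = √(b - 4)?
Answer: -749655/7928 ≈ -94.558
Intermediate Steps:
U(b) = √(-4 + b)/3 (U(b) = √(b - 4)/3 = √(-4 + b)/3)
g(f) = 2*f² (g(f) = (2*f)*f = 2*f²)
83295/((g(U(0))*991)) = 83295/(((2*(√(-4 + 0)/3)²)*991)) = 83295/(((2*(√(-4)/3)²)*991)) = 83295/(((2*((2*I)/3)²)*991)) = 83295/(((2*(2*I/3)²)*991)) = 83295/(((2*(-4/9))*991)) = 83295/((-8/9*991)) = 83295/(-7928/9) = 83295*(-9/7928) = -749655/7928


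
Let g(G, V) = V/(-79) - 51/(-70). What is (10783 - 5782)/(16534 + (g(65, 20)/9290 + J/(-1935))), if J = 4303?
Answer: 99427991121900/328678525305803 ≈ 0.30251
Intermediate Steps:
g(G, V) = 51/70 - V/79 (g(G, V) = V*(-1/79) - 51*(-1/70) = -V/79 + 51/70 = 51/70 - V/79)
(10783 - 5782)/(16534 + (g(65, 20)/9290 + J/(-1935))) = (10783 - 5782)/(16534 + ((51/70 - 1/79*20)/9290 + 4303/(-1935))) = 5001/(16534 + ((51/70 - 20/79)*(1/9290) + 4303*(-1/1935))) = 5001/(16534 + ((2629/5530)*(1/9290) - 4303/1935)) = 5001/(16534 + (2629/51373700 - 4303/1935)) = 5001/(16534 - 44211188797/19881621900) = 5001/(328678525305803/19881621900) = 5001*(19881621900/328678525305803) = 99427991121900/328678525305803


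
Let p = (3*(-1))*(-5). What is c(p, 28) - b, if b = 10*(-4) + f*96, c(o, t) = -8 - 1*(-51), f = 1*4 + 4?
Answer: -685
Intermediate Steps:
p = 15 (p = -3*(-5) = 15)
f = 8 (f = 4 + 4 = 8)
c(o, t) = 43 (c(o, t) = -8 + 51 = 43)
b = 728 (b = 10*(-4) + 8*96 = -40 + 768 = 728)
c(p, 28) - b = 43 - 1*728 = 43 - 728 = -685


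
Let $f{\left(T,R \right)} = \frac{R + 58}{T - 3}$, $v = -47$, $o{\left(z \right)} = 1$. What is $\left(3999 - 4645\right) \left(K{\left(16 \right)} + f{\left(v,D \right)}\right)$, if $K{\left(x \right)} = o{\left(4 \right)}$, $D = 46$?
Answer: $\frac{17442}{25} \approx 697.68$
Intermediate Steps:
$K{\left(x \right)} = 1$
$f{\left(T,R \right)} = \frac{58 + R}{-3 + T}$
$\left(3999 - 4645\right) \left(K{\left(16 \right)} + f{\left(v,D \right)}\right) = \left(3999 - 4645\right) \left(1 + \frac{58 + 46}{-3 - 47}\right) = - 646 \left(1 + \frac{1}{-50} \cdot 104\right) = - 646 \left(1 - \frac{52}{25}\right) = \left(-646\right) \left(- \frac{27}{25}\right) = \frac{17442}{25}$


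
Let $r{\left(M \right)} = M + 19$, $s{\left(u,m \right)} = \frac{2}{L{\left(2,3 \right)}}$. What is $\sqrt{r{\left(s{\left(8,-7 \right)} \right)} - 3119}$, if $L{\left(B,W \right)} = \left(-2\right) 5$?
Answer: $\frac{i \sqrt{77505}}{5} \approx 55.679 i$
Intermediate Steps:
$L{\left(B,W \right)} = -10$
$s{\left(u,m \right)} = - \frac{1}{5}$ ($s{\left(u,m \right)} = \frac{2}{-10} = 2 \left(- \frac{1}{10}\right) = - \frac{1}{5}$)
$r{\left(M \right)} = 19 + M$
$\sqrt{r{\left(s{\left(8,-7 \right)} \right)} - 3119} = \sqrt{\left(19 - \frac{1}{5}\right) - 3119} = \sqrt{\frac{94}{5} - 3119} = \sqrt{- \frac{15501}{5}} = \frac{i \sqrt{77505}}{5}$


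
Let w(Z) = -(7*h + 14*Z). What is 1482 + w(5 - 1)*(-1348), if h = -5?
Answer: 29790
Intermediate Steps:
w(Z) = 35 - 14*Z (w(Z) = -(-35 + 14*Z) = -7*(-5 + 2*Z) = 35 - 14*Z)
1482 + w(5 - 1)*(-1348) = 1482 + (35 - 14*(5 - 1))*(-1348) = 1482 + (35 - 14*4)*(-1348) = 1482 + (35 - 56)*(-1348) = 1482 - 21*(-1348) = 1482 + 28308 = 29790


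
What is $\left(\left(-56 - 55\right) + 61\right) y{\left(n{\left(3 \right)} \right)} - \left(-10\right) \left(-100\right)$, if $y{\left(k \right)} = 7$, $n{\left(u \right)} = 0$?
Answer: $-1350$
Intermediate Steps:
$\left(\left(-56 - 55\right) + 61\right) y{\left(n{\left(3 \right)} \right)} - \left(-10\right) \left(-100\right) = \left(\left(-56 - 55\right) + 61\right) 7 - \left(-10\right) \left(-100\right) = \left(-111 + 61\right) 7 - 1000 = \left(-50\right) 7 - 1000 = -350 - 1000 = -1350$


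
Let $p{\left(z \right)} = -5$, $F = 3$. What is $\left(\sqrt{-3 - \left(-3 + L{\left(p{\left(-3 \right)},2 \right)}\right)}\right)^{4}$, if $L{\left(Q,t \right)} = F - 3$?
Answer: $0$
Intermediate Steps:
$L{\left(Q,t \right)} = 0$ ($L{\left(Q,t \right)} = 3 - 3 = 0$)
$\left(\sqrt{-3 - \left(-3 + L{\left(p{\left(-3 \right)},2 \right)}\right)}\right)^{4} = \left(\sqrt{-3 + \left(3 - 0\right)}\right)^{4} = \left(\sqrt{-3 + \left(3 + 0\right)}\right)^{4} = \left(\sqrt{-3 + 3}\right)^{4} = \left(\sqrt{0}\right)^{4} = 0^{4} = 0$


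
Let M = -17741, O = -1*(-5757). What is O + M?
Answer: -11984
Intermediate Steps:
O = 5757
O + M = 5757 - 17741 = -11984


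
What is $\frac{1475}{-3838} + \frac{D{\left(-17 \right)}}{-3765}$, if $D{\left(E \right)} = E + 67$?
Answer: $- \frac{1149055}{2890014} \approx -0.39759$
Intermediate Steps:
$D{\left(E \right)} = 67 + E$
$\frac{1475}{-3838} + \frac{D{\left(-17 \right)}}{-3765} = \frac{1475}{-3838} + \frac{67 - 17}{-3765} = 1475 \left(- \frac{1}{3838}\right) + 50 \left(- \frac{1}{3765}\right) = - \frac{1475}{3838} - \frac{10}{753} = - \frac{1149055}{2890014}$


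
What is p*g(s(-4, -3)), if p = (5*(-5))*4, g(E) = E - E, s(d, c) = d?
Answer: 0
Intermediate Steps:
g(E) = 0
p = -100 (p = -25*4 = -100)
p*g(s(-4, -3)) = -100*0 = 0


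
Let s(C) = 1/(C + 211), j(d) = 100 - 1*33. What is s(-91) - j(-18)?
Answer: -8039/120 ≈ -66.992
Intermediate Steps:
j(d) = 67 (j(d) = 100 - 33 = 67)
s(C) = 1/(211 + C)
s(-91) - j(-18) = 1/(211 - 91) - 1*67 = 1/120 - 67 = -8039/120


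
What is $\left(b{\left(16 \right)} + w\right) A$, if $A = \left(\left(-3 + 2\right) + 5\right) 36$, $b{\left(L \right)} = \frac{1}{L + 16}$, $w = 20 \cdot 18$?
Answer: $\frac{103689}{2} \approx 51845.0$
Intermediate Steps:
$w = 360$
$b{\left(L \right)} = \frac{1}{16 + L}$
$A = 144$ ($A = \left(-1 + 5\right) 36 = 4 \cdot 36 = 144$)
$\left(b{\left(16 \right)} + w\right) A = \left(\frac{1}{16 + 16} + 360\right) 144 = \left(\frac{1}{32} + 360\right) 144 = \frac{11521}{32} \cdot 144 = \frac{103689}{2}$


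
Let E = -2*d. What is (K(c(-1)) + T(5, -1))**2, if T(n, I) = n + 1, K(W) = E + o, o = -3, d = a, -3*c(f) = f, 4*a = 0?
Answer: 9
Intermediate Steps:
a = 0 (a = (1/4)*0 = 0)
c(f) = -f/3
d = 0
E = 0 (E = -2*0 = 0)
K(W) = -3 (K(W) = 0 - 3 = -3)
T(n, I) = 1 + n
(K(c(-1)) + T(5, -1))**2 = (-3 + (1 + 5))**2 = (-3 + 6)**2 = 3**2 = 9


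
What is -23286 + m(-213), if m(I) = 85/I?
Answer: -4960003/213 ≈ -23286.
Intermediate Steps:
-23286 + m(-213) = -23286 + 85/(-213) = -23286 + 85*(-1/213) = -23286 - 85/213 = -4960003/213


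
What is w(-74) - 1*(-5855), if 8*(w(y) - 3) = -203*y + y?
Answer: 15453/2 ≈ 7726.5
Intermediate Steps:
w(y) = 3 - 101*y/4 (w(y) = 3 + (-203*y + y)/8 = 3 + (-202*y)/8 = 3 - 101*y/4)
w(-74) - 1*(-5855) = (3 - 101/4*(-74)) - 1*(-5855) = (3 + 3737/2) + 5855 = 3743/2 + 5855 = 15453/2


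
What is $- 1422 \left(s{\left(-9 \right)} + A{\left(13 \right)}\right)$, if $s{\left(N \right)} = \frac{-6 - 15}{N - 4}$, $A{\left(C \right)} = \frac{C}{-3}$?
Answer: $\frac{50244}{13} \approx 3864.9$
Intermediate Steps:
$A{\left(C \right)} = - \frac{C}{3}$ ($A{\left(C \right)} = C \left(- \frac{1}{3}\right) = - \frac{C}{3}$)
$s{\left(N \right)} = - \frac{21}{-4 + N}$
$- 1422 \left(s{\left(-9 \right)} + A{\left(13 \right)}\right) = - 1422 \left(- \frac{21}{-4 - 9} - \frac{13}{3}\right) = - 1422 \left(- \frac{21}{-13} - \frac{13}{3}\right) = - 1422 \left(\left(-21\right) \left(- \frac{1}{13}\right) - \frac{13}{3}\right) = - 1422 \left(\frac{21}{13} - \frac{13}{3}\right) = \left(-1422\right) \left(- \frac{106}{39}\right) = \frac{50244}{13}$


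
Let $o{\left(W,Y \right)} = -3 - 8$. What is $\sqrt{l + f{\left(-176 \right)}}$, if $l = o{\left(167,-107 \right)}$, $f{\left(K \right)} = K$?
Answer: $i \sqrt{187} \approx 13.675 i$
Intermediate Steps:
$o{\left(W,Y \right)} = -11$
$l = -11$
$\sqrt{l + f{\left(-176 \right)}} = \sqrt{-11 - 176} = \sqrt{-187} = i \sqrt{187}$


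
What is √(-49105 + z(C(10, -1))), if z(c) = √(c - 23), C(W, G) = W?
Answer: √(-49105 + I*√13) ≈ 0.0081 + 221.6*I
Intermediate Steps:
z(c) = √(-23 + c)
√(-49105 + z(C(10, -1))) = √(-49105 + √(-23 + 10)) = √(-49105 + √(-13)) = √(-49105 + I*√13)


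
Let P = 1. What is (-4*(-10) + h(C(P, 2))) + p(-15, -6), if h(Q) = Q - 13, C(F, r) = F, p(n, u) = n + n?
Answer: -2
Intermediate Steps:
p(n, u) = 2*n
h(Q) = -13 + Q
(-4*(-10) + h(C(P, 2))) + p(-15, -6) = (-4*(-10) + (-13 + 1)) + 2*(-15) = (40 - 12) - 30 = 28 - 30 = -2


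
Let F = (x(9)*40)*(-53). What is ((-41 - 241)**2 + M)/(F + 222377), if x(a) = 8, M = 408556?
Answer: 488080/205417 ≈ 2.3760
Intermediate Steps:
F = -16960 (F = (8*40)*(-53) = 320*(-53) = -16960)
((-41 - 241)**2 + M)/(F + 222377) = ((-41 - 241)**2 + 408556)/(-16960 + 222377) = ((-282)**2 + 408556)/205417 = (79524 + 408556)*(1/205417) = 488080*(1/205417) = 488080/205417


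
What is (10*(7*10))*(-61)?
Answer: -42700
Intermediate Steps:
(10*(7*10))*(-61) = (10*70)*(-61) = 700*(-61) = -42700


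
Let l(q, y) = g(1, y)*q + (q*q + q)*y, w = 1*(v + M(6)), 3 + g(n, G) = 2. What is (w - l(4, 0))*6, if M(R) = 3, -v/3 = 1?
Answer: 24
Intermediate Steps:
v = -3 (v = -3*1 = -3)
g(n, G) = -1 (g(n, G) = -3 + 2 = -1)
w = 0 (w = 1*(-3 + 3) = 1*0 = 0)
l(q, y) = -q + y*(q + q**2) (l(q, y) = -q + (q*q + q)*y = -q + (q**2 + q)*y = -q + (q + q**2)*y = -q + y*(q + q**2))
(w - l(4, 0))*6 = (0 - 4*(-1 + 0 + 4*0))*6 = (0 - 4*(-1 + 0 + 0))*6 = (0 - 4*(-1))*6 = (0 - 1*(-4))*6 = (0 + 4)*6 = 4*6 = 24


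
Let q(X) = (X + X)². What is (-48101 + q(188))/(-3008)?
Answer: -93275/3008 ≈ -31.009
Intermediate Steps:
q(X) = 4*X² (q(X) = (2*X)² = 4*X²)
(-48101 + q(188))/(-3008) = (-48101 + 4*188²)/(-3008) = (-48101 + 4*35344)*(-1/3008) = (-48101 + 141376)*(-1/3008) = 93275*(-1/3008) = -93275/3008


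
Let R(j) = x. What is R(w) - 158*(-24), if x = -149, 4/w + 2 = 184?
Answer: 3643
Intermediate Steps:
w = 2/91 (w = 4/(-2 + 184) = 4/182 = 4*(1/182) = 2/91 ≈ 0.021978)
R(j) = -149
R(w) - 158*(-24) = -149 - 158*(-24) = -149 + 3792 = 3643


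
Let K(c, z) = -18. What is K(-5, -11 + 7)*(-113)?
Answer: 2034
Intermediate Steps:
K(-5, -11 + 7)*(-113) = -18*(-113) = 2034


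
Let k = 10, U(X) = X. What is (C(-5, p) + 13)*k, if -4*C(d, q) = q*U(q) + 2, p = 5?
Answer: 125/2 ≈ 62.500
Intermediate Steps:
C(d, q) = -1/2 - q**2/4 (C(d, q) = -(q*q + 2)/4 = -(q**2 + 2)/4 = -(2 + q**2)/4 = -1/2 - q**2/4)
(C(-5, p) + 13)*k = ((-1/2 - 1/4*5**2) + 13)*10 = ((-1/2 - 1/4*25) + 13)*10 = ((-1/2 - 25/4) + 13)*10 = (-27/4 + 13)*10 = (25/4)*10 = 125/2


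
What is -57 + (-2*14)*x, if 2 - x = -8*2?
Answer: -561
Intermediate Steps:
x = 18 (x = 2 - (-8)*2 = 2 - 1*(-16) = 2 + 16 = 18)
-57 + (-2*14)*x = -57 - 2*14*18 = -57 - 28*18 = -57 - 504 = -561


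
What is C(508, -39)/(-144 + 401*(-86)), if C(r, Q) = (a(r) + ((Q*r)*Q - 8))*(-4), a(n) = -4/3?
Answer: 4635952/51945 ≈ 89.247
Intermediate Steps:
a(n) = -4/3 (a(n) = -4*⅓ = -4/3)
C(r, Q) = 112/3 - 4*r*Q² (C(r, Q) = (-4/3 + ((Q*r)*Q - 8))*(-4) = (-4/3 + (r*Q² - 8))*(-4) = (-4/3 + (-8 + r*Q²))*(-4) = (-28/3 + r*Q²)*(-4) = 112/3 - 4*r*Q²)
C(508, -39)/(-144 + 401*(-86)) = (112/3 - 4*508*(-39)²)/(-144 + 401*(-86)) = (112/3 - 4*508*1521)/(-144 - 34486) = (112/3 - 3090672)/(-34630) = -9271904/3*(-1/34630) = 4635952/51945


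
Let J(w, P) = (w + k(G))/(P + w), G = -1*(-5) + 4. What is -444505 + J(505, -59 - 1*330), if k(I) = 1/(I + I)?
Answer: -928117349/2088 ≈ -4.4450e+5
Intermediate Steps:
G = 9 (G = 5 + 4 = 9)
k(I) = 1/(2*I)
J(w, P) = (1/18 + w)/(P + w) (J(w, P) = (w + (1/2)/9)/(P + w) = (w + (1/2)*(1/9))/(P + w) = (w + 1/18)/(P + w) = (1/18 + w)/(P + w))
-444505 + J(505, -59 - 1*330) = -444505 + (1/18 + 505)/((-59 - 1*330) + 505) = -444505 + (9091/18)/((-59 - 330) + 505) = -444505 + (9091/18)/(-389 + 505) = -444505 + (9091/18)/116 = -444505 + (1/116)*(9091/18) = -444505 + 9091/2088 = -928117349/2088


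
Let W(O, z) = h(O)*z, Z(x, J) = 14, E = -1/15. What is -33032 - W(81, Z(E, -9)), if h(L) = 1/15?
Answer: -495494/15 ≈ -33033.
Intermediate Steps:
h(L) = 1/15
E = -1/15 (E = -1*1/15 = -1/15 ≈ -0.066667)
W(O, z) = z/15
-33032 - W(81, Z(E, -9)) = -33032 - 14/15 = -495494/15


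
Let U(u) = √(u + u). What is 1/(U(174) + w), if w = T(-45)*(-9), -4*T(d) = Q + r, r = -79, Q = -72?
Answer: -1812/613771 - 32*√87/1841313 ≈ -0.0031143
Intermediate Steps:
U(u) = √2*√u (U(u) = √(2*u) = √2*√u)
T(d) = 151/4 (T(d) = -(-72 - 79)/4 = -¼*(-151) = 151/4)
w = -1359/4 (w = (151/4)*(-9) = -1359/4 ≈ -339.75)
1/(U(174) + w) = 1/(√2*√174 - 1359/4) = 1/(2*√87 - 1359/4) = 1/(-1359/4 + 2*√87)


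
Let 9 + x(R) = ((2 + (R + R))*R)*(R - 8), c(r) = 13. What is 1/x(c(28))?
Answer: 1/1811 ≈ 0.00055218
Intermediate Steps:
x(R) = -9 + R*(-8 + R)*(2 + 2*R) (x(R) = -9 + ((2 + (R + R))*R)*(R - 8) = -9 + ((2 + 2*R)*R)*(-8 + R) = -9 + (R*(2 + 2*R))*(-8 + R) = -9 + R*(-8 + R)*(2 + 2*R))
1/x(c(28)) = 1/(-9 - 16*13 - 14*13**2 + 2*13**3) = 1/(-9 - 208 - 14*169 + 2*2197) = 1/(-9 - 208 - 2366 + 4394) = 1/1811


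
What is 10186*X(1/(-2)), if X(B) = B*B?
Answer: 5093/2 ≈ 2546.5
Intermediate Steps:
X(B) = B**2
10186*X(1/(-2)) = 10186*(1/(-2))**2 = 10186*(1*(-1/2))**2 = 10186*(-1/2)**2 = 10186*(1/4) = 5093/2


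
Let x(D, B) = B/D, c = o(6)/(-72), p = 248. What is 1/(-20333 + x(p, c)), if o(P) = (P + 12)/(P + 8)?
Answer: -13888/282384705 ≈ -4.9181e-5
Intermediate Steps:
o(P) = (12 + P)/(8 + P)
c = -1/56 (c = ((12 + 6)/(8 + 6))/(-72) = (18/14)*(-1/72) = ((1/14)*18)*(-1/72) = (9/7)*(-1/72) = -1/56 ≈ -0.017857)
1/(-20333 + x(p, c)) = 1/(-20333 - 1/56/248) = 1/(-20333 - 1/56*1/248) = 1/(-20333 - 1/13888) = 1/(-282384705/13888) = -13888/282384705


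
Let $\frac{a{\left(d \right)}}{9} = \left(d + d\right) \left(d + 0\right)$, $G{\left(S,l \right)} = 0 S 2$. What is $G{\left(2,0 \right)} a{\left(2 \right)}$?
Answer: $0$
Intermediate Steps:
$G{\left(S,l \right)} = 0$ ($G{\left(S,l \right)} = 0 \cdot 2 = 0$)
$a{\left(d \right)} = 18 d^{2}$ ($a{\left(d \right)} = 9 \left(d + d\right) \left(d + 0\right) = 9 \cdot 2 d d = 9 \cdot 2 d^{2} = 18 d^{2}$)
$G{\left(2,0 \right)} a{\left(2 \right)} = 0 \cdot 18 \cdot 2^{2} = 0 \cdot 18 \cdot 4 = 0 \cdot 72 = 0$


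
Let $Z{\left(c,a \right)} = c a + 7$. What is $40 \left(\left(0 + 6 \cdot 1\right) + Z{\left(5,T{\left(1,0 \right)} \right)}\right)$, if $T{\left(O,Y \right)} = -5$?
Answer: $-480$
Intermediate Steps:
$Z{\left(c,a \right)} = 7 + a c$ ($Z{\left(c,a \right)} = a c + 7 = 7 + a c$)
$40 \left(\left(0 + 6 \cdot 1\right) + Z{\left(5,T{\left(1,0 \right)} \right)}\right) = 40 \left(\left(0 + 6 \cdot 1\right) + \left(7 - 25\right)\right) = 40 \left(\left(0 + 6\right) + \left(7 - 25\right)\right) = 40 \left(6 - 18\right) = 40 \left(-12\right) = -480$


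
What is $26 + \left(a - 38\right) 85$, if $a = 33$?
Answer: $-399$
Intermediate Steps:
$26 + \left(a - 38\right) 85 = 26 + \left(33 - 38\right) 85 = 26 - 425 = -399$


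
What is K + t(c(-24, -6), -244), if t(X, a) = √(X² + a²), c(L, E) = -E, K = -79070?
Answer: -79070 + 2*√14893 ≈ -78826.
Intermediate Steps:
K + t(c(-24, -6), -244) = -79070 + √((-1*(-6))² + (-244)²) = -79070 + √(6² + 59536) = -79070 + √(36 + 59536) = -79070 + √59572 = -79070 + 2*√14893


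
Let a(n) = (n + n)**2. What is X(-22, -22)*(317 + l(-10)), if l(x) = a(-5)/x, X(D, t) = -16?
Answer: -4912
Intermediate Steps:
a(n) = 4*n**2 (a(n) = (2*n)**2 = 4*n**2)
l(x) = 100/x (l(x) = (4*(-5)**2)/x = (4*25)/x = 100/x)
X(-22, -22)*(317 + l(-10)) = -16*(317 + 100/(-10)) = -16*(317 + 100*(-1/10)) = -16*(317 - 10) = -16*307 = -4912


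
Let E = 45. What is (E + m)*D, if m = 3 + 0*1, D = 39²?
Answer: 73008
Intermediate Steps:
D = 1521
m = 3 (m = 3 + 0 = 3)
(E + m)*D = (45 + 3)*1521 = 48*1521 = 73008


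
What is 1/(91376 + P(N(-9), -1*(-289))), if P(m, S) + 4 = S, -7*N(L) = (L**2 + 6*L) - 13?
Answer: 1/91661 ≈ 1.0910e-5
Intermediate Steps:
N(L) = 13/7 - 6*L/7 - L**2/7 (N(L) = -((L**2 + 6*L) - 13)/7 = -(-13 + L**2 + 6*L)/7 = 13/7 - 6*L/7 - L**2/7)
P(m, S) = -4 + S
1/(91376 + P(N(-9), -1*(-289))) = 1/(91376 + (-4 - 1*(-289))) = 1/(91376 + (-4 + 289)) = 1/(91376 + 285) = 1/91661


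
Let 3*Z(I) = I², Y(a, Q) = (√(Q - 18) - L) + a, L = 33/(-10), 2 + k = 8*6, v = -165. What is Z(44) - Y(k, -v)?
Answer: 17881/30 - 7*√3 ≈ 583.91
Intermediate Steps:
k = 46 (k = -2 + 8*6 = -2 + 48 = 46)
L = -33/10 (L = 33*(-⅒) = -33/10 ≈ -3.3000)
Y(a, Q) = 33/10 + a + √(-18 + Q) (Y(a, Q) = (√(Q - 18) - 1*(-33/10)) + a = (√(-18 + Q) + 33/10) + a = (33/10 + √(-18 + Q)) + a = 33/10 + a + √(-18 + Q))
Z(I) = I²/3
Z(44) - Y(k, -v) = (⅓)*44² - (33/10 + 46 + √(-18 - 1*(-165))) = (⅓)*1936 - (33/10 + 46 + √(-18 + 165)) = 1936/3 - (33/10 + 46 + √147) = 1936/3 - (33/10 + 46 + 7*√3) = 1936/3 - (493/10 + 7*√3) = 1936/3 + (-493/10 - 7*√3) = 17881/30 - 7*√3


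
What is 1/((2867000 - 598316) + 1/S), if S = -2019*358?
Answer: 722802/1639809332567 ≈ 4.4078e-7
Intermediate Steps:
S = -722802
1/((2867000 - 598316) + 1/S) = 1/((2867000 - 598316) + 1/(-722802)) = 1/(2268684 - 1/722802) = 1/(1639809332567/722802) = 722802/1639809332567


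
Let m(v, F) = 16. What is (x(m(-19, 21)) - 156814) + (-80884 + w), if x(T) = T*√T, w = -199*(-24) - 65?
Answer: -232923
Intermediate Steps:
w = 4711 (w = 4776 - 65 = 4711)
x(T) = T^(3/2)
(x(m(-19, 21)) - 156814) + (-80884 + w) = (16^(3/2) - 156814) + (-80884 + 4711) = (64 - 156814) - 76173 = -156750 - 76173 = -232923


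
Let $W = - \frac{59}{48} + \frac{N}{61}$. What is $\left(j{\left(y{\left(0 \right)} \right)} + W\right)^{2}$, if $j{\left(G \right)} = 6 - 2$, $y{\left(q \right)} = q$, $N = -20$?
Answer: $\frac{51165409}{8573184} \approx 5.9681$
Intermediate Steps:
$j{\left(G \right)} = 4$
$W = - \frac{4559}{2928}$ ($W = - \frac{59}{48} - \frac{20}{61} = - \frac{4559}{2928} \approx -1.557$)
$\left(j{\left(y{\left(0 \right)} \right)} + W\right)^{2} = \left(4 - \frac{4559}{2928}\right)^{2} = \left(\frac{7153}{2928}\right)^{2} = \frac{51165409}{8573184}$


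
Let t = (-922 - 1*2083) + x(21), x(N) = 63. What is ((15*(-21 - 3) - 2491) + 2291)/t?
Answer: 280/1471 ≈ 0.19035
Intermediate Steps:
t = -2942 (t = (-922 - 1*2083) + 63 = (-922 - 2083) + 63 = -3005 + 63 = -2942)
((15*(-21 - 3) - 2491) + 2291)/t = ((15*(-21 - 3) - 2491) + 2291)/(-2942) = ((15*(-24) - 2491) + 2291)*(-1/2942) = ((-360 - 2491) + 2291)*(-1/2942) = (-2851 + 2291)*(-1/2942) = -560*(-1/2942) = 280/1471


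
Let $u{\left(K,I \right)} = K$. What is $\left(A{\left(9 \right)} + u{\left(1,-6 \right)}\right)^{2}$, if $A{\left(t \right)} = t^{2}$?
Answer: $6724$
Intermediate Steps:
$\left(A{\left(9 \right)} + u{\left(1,-6 \right)}\right)^{2} = \left(9^{2} + 1\right)^{2} = \left(81 + 1\right)^{2} = 82^{2} = 6724$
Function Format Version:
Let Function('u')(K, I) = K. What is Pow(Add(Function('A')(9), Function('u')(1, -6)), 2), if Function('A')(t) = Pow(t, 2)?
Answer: 6724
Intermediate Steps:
Pow(Add(Function('A')(9), Function('u')(1, -6)), 2) = Pow(Add(Pow(9, 2), 1), 2) = Pow(Add(81, 1), 2) = Pow(82, 2) = 6724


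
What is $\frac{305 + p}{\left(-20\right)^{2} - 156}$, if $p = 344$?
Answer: $\frac{649}{244} \approx 2.6598$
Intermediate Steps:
$\frac{305 + p}{\left(-20\right)^{2} - 156} = \frac{305 + 344}{\left(-20\right)^{2} - 156} = \frac{649}{400 - 156} = \frac{649}{244}$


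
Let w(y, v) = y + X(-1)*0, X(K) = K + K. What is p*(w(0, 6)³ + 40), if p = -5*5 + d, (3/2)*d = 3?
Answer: -920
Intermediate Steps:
X(K) = 2*K
d = 2 (d = (⅔)*3 = 2)
w(y, v) = y (w(y, v) = y + (2*(-1))*0 = y - 2*0 = y + 0 = y)
p = -23 (p = -5*5 + 2 = -25 + 2 = -23)
p*(w(0, 6)³ + 40) = -23*(0³ + 40) = -23*(0 + 40) = -23*40 = -920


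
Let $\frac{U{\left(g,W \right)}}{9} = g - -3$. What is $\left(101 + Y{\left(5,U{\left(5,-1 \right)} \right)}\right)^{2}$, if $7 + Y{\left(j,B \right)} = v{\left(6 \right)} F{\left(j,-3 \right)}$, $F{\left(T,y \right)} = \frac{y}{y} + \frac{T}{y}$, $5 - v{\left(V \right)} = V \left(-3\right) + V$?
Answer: $\frac{61504}{9} \approx 6833.8$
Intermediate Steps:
$v{\left(V \right)} = 5 + 2 V$ ($v{\left(V \right)} = 5 - \left(V \left(-3\right) + V\right) = 5 - \left(- 3 V + V\right) = 5 - - 2 V = 5 + 2 V$)
$U{\left(g,W \right)} = 27 + 9 g$ ($U{\left(g,W \right)} = 9 \left(g - -3\right) = 9 \left(g + 3\right) = 9 \left(3 + g\right) = 27 + 9 g$)
$F{\left(T,y \right)} = 1 + \frac{T}{y}$
$Y{\left(j,B \right)} = 10 - \frac{17 j}{3}$ ($Y{\left(j,B \right)} = -7 + \left(5 + 2 \cdot 6\right) \frac{j - 3}{-3} = -7 + \left(5 + 12\right) \left(- \frac{-3 + j}{3}\right) = -7 + 17 \left(1 - \frac{j}{3}\right) = -7 - \left(-17 + \frac{17 j}{3}\right) = 10 - \frac{17 j}{3}$)
$\left(101 + Y{\left(5,U{\left(5,-1 \right)} \right)}\right)^{2} = \left(101 + \left(10 - \frac{85}{3}\right)\right)^{2} = \left(101 - \frac{55}{3}\right)^{2} = \left(\frac{248}{3}\right)^{2} = \frac{61504}{9}$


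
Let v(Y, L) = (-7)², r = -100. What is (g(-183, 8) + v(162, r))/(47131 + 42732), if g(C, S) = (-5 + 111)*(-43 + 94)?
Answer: 5455/89863 ≈ 0.060704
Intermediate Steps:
v(Y, L) = 49
g(C, S) = 5406 (g(C, S) = 106*51 = 5406)
(g(-183, 8) + v(162, r))/(47131 + 42732) = (5406 + 49)/(47131 + 42732) = 5455/89863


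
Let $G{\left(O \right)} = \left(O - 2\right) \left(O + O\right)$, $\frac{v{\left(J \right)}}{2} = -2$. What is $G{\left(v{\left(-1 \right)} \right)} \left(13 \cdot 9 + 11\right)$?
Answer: $6144$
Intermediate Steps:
$v{\left(J \right)} = -4$ ($v{\left(J \right)} = 2 \left(-2\right) = -4$)
$G{\left(O \right)} = 2 O \left(-2 + O\right)$ ($G{\left(O \right)} = \left(-2 + O\right) 2 O = 2 O \left(-2 + O\right)$)
$G{\left(v{\left(-1 \right)} \right)} \left(13 \cdot 9 + 11\right) = 2 \left(-4\right) \left(-2 - 4\right) \left(13 \cdot 9 + 11\right) = 2 \left(-4\right) \left(-6\right) \left(117 + 11\right) = 48 \cdot 128 = 6144$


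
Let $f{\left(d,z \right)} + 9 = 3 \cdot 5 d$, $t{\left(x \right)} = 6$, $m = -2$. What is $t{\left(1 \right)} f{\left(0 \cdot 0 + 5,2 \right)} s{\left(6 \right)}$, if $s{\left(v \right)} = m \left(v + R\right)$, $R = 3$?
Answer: $-7128$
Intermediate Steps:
$f{\left(d,z \right)} = -9 + 15 d$ ($f{\left(d,z \right)} = -9 + 3 \cdot 5 d = -9 + 15 d$)
$s{\left(v \right)} = -6 - 2 v$ ($s{\left(v \right)} = - 2 \left(v + 3\right) = - 2 \left(3 + v\right) = -6 - 2 v$)
$t{\left(1 \right)} f{\left(0 \cdot 0 + 5,2 \right)} s{\left(6 \right)} = 6 \left(-9 + 15 \left(0 \cdot 0 + 5\right)\right) \left(-6 - 12\right) = 6 \left(-9 + 15 \left(0 + 5\right)\right) \left(-6 - 12\right) = 6 \left(-9 + 15 \cdot 5\right) \left(-18\right) = 6 \left(-9 + 75\right) \left(-18\right) = 6 \cdot 66 \left(-18\right) = 396 \left(-18\right) = -7128$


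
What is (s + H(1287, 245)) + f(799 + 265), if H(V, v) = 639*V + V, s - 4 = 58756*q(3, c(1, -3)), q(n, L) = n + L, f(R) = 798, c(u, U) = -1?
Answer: 941994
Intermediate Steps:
q(n, L) = L + n
s = 117516 (s = 4 + 58756*(-1 + 3) = 4 + 58756*2 = 4 + 117512 = 117516)
H(V, v) = 640*V
(s + H(1287, 245)) + f(799 + 265) = (117516 + 640*1287) + 798 = (117516 + 823680) + 798 = 941196 + 798 = 941994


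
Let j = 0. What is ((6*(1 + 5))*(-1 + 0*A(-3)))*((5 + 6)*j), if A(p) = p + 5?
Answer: 0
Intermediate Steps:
A(p) = 5 + p
((6*(1 + 5))*(-1 + 0*A(-3)))*((5 + 6)*j) = ((6*(1 + 5))*(-1 + 0*(5 - 3)))*((5 + 6)*0) = ((6*6)*(-1 + 0*2))*(11*0) = (36*(-1 + 0))*0 = (36*(-1))*0 = -36*0 = 0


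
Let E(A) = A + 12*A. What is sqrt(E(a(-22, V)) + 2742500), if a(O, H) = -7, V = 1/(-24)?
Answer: sqrt(2742409) ≈ 1656.0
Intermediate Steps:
V = -1/24 ≈ -0.041667
E(A) = 13*A
sqrt(E(a(-22, V)) + 2742500) = sqrt(13*(-7) + 2742500) = sqrt(-91 + 2742500) = sqrt(2742409)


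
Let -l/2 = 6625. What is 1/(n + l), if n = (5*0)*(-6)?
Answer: -1/13250 ≈ -7.5472e-5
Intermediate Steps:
n = 0 (n = 0*(-6) = 0)
l = -13250 (l = -2*6625 = -13250)
1/(n + l) = 1/(0 - 13250) = 1/(-13250) = -1/13250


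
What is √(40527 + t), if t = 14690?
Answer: √55217 ≈ 234.98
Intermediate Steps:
√(40527 + t) = √(40527 + 14690) = √55217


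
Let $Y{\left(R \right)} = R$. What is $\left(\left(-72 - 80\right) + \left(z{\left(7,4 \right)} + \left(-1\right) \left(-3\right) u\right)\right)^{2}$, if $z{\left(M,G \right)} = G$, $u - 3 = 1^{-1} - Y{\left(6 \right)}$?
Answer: $23716$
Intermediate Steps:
$u = -2$ ($u = 3 + \left(1^{-1} - 6\right) = 3 + \left(1 - 6\right) = 3 - 5 = -2$)
$\left(\left(-72 - 80\right) + \left(z{\left(7,4 \right)} + \left(-1\right) \left(-3\right) u\right)\right)^{2} = \left(\left(-72 - 80\right) + \left(4 + \left(-1\right) \left(-3\right) \left(-2\right)\right)\right)^{2} = \left(\left(-72 - 80\right) + \left(4 + 3 \left(-2\right)\right)\right)^{2} = \left(-152 + \left(4 - 6\right)\right)^{2} = \left(-152 - 2\right)^{2} = \left(-154\right)^{2} = 23716$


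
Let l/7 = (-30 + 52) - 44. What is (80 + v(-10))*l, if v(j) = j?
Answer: -10780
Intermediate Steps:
l = -154 (l = 7*((-30 + 52) - 44) = 7*(22 - 44) = 7*(-22) = -154)
(80 + v(-10))*l = (80 - 10)*(-154) = 70*(-154) = -10780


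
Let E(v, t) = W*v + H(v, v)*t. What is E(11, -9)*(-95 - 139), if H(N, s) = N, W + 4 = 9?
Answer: 10296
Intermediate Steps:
W = 5 (W = -4 + 9 = 5)
E(v, t) = 5*v + t*v (E(v, t) = 5*v + v*t = 5*v + t*v)
E(11, -9)*(-95 - 139) = (11*(5 - 9))*(-95 - 139) = (11*(-4))*(-234) = -44*(-234) = 10296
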